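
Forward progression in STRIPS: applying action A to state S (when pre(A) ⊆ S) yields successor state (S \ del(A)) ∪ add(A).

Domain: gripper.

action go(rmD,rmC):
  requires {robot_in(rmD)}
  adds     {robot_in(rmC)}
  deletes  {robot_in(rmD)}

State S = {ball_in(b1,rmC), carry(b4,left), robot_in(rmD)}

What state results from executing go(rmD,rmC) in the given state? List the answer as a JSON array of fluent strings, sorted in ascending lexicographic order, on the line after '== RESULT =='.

Progress:
  pre ⊆ S: {robot_in(rmD)} ⊆ S  — applicable
  S \ del = {ball_in(b1,rmC), carry(b4,left)}
  ∪ add   = {ball_in(b1,rmC), carry(b4,left), robot_in(rmC)}

== RESULT ==
["ball_in(b1,rmC)", "carry(b4,left)", "robot_in(rmC)"]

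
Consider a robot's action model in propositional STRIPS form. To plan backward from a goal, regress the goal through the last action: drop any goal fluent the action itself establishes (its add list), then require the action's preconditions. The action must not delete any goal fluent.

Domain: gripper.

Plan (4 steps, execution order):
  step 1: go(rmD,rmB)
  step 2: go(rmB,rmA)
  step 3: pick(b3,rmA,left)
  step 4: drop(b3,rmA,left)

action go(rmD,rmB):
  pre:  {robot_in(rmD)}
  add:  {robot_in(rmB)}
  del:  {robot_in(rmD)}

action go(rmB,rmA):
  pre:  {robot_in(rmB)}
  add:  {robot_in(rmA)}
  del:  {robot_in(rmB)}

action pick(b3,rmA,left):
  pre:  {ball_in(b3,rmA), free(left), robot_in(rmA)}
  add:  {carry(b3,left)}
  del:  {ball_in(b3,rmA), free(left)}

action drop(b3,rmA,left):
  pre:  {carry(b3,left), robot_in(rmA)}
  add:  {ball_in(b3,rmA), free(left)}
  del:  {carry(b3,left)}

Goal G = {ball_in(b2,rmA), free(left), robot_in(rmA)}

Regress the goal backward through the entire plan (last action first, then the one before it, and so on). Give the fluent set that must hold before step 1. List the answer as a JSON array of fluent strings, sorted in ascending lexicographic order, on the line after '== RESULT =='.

Work backward from the goal:
  through step 4 (drop(b3,rmA,left)): drop {free(left)}, keep {ball_in(b2,rmA), robot_in(rmA)}, require {carry(b3,left), robot_in(rmA)}
    → {ball_in(b2,rmA), carry(b3,left), robot_in(rmA)}
  through step 3 (pick(b3,rmA,left)): drop {carry(b3,left)}, keep {ball_in(b2,rmA), robot_in(rmA)}, require {ball_in(b3,rmA), free(left), robot_in(rmA)}
    → {ball_in(b2,rmA), ball_in(b3,rmA), free(left), robot_in(rmA)}
  through step 2 (go(rmB,rmA)): drop {robot_in(rmA)}, keep {ball_in(b2,rmA), ball_in(b3,rmA), free(left)}, require {robot_in(rmB)}
    → {ball_in(b2,rmA), ball_in(b3,rmA), free(left), robot_in(rmB)}
  through step 1 (go(rmD,rmB)): drop {robot_in(rmB)}, keep {ball_in(b2,rmA), ball_in(b3,rmA), free(left)}, require {robot_in(rmD)}
    → {ball_in(b2,rmA), ball_in(b3,rmA), free(left), robot_in(rmD)}

== RESULT ==
["ball_in(b2,rmA)", "ball_in(b3,rmA)", "free(left)", "robot_in(rmD)"]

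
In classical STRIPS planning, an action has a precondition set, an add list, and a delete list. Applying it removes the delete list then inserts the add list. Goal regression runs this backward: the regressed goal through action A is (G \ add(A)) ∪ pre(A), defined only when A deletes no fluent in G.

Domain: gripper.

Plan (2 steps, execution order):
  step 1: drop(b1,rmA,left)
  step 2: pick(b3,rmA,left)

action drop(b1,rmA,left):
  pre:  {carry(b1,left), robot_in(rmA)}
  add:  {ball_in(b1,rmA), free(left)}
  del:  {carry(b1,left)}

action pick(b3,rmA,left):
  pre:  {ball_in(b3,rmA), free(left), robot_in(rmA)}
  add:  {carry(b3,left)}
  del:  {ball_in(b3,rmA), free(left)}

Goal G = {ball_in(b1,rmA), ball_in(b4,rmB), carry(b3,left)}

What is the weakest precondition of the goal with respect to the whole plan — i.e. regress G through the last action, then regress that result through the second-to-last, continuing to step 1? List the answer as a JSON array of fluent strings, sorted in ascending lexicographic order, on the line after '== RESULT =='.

Work backward from the goal:
  through step 2 (pick(b3,rmA,left)): drop {carry(b3,left)}, keep {ball_in(b1,rmA), ball_in(b4,rmB)}, require {ball_in(b3,rmA), free(left), robot_in(rmA)}
    → {ball_in(b1,rmA), ball_in(b3,rmA), ball_in(b4,rmB), free(left), robot_in(rmA)}
  through step 1 (drop(b1,rmA,left)): drop {ball_in(b1,rmA), free(left)}, keep {ball_in(b3,rmA), ball_in(b4,rmB), robot_in(rmA)}, require {carry(b1,left), robot_in(rmA)}
    → {ball_in(b3,rmA), ball_in(b4,rmB), carry(b1,left), robot_in(rmA)}

== RESULT ==
["ball_in(b3,rmA)", "ball_in(b4,rmB)", "carry(b1,left)", "robot_in(rmA)"]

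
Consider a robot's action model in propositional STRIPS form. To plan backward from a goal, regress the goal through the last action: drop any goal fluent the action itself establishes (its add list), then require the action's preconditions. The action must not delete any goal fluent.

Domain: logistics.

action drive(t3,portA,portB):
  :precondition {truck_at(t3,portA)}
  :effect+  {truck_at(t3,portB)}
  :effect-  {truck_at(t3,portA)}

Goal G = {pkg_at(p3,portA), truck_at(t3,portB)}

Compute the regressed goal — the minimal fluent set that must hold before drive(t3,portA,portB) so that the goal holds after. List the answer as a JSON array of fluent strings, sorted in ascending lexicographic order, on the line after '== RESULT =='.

Compute (G \ add) ∪ pre:
  G ∩ del = {}  (empty — regression defined)
  G \ add = {pkg_at(p3,portA), truck_at(t3,portB)} \ {truck_at(t3,portB)} = {pkg_at(p3,portA)}
  ∪ pre   = {pkg_at(p3,portA)} ∪ {truck_at(t3,portA)}
          = {pkg_at(p3,portA), truck_at(t3,portA)}

== RESULT ==
["pkg_at(p3,portA)", "truck_at(t3,portA)"]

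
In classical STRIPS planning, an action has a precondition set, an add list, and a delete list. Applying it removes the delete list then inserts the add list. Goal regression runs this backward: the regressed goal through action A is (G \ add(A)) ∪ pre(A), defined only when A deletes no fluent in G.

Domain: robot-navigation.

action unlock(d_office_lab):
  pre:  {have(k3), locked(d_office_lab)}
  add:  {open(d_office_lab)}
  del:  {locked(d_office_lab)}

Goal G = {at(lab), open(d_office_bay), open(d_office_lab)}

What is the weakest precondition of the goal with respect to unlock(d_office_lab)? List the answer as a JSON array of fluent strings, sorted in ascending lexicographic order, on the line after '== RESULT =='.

Compute (G \ add) ∪ pre:
  G ∩ del = {}  (empty — regression defined)
  G \ add = {at(lab), open(d_office_bay), open(d_office_lab)} \ {open(d_office_lab)} = {at(lab), open(d_office_bay)}
  ∪ pre   = {at(lab), open(d_office_bay)} ∪ {have(k3), locked(d_office_lab)}
          = {at(lab), have(k3), locked(d_office_lab), open(d_office_bay)}

== RESULT ==
["at(lab)", "have(k3)", "locked(d_office_lab)", "open(d_office_bay)"]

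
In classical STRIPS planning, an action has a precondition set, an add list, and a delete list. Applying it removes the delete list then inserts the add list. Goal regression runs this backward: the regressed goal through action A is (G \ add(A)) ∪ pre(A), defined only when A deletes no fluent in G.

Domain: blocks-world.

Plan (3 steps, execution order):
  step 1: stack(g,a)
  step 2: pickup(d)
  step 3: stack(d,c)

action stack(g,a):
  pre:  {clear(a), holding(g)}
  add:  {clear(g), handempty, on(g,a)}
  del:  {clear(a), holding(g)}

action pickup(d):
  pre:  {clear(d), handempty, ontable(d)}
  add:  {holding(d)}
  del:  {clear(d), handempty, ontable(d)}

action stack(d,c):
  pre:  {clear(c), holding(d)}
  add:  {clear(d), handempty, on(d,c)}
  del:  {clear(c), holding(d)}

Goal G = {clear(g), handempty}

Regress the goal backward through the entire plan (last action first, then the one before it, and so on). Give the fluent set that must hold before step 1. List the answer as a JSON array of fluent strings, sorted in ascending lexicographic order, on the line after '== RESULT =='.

Work backward from the goal:
  through step 3 (stack(d,c)): drop {handempty}, keep {clear(g)}, require {clear(c), holding(d)}
    → {clear(c), clear(g), holding(d)}
  through step 2 (pickup(d)): drop {holding(d)}, keep {clear(c), clear(g)}, require {clear(d), handempty, ontable(d)}
    → {clear(c), clear(d), clear(g), handempty, ontable(d)}
  through step 1 (stack(g,a)): drop {clear(g), handempty}, keep {clear(c), clear(d), ontable(d)}, require {clear(a), holding(g)}
    → {clear(a), clear(c), clear(d), holding(g), ontable(d)}

== RESULT ==
["clear(a)", "clear(c)", "clear(d)", "holding(g)", "ontable(d)"]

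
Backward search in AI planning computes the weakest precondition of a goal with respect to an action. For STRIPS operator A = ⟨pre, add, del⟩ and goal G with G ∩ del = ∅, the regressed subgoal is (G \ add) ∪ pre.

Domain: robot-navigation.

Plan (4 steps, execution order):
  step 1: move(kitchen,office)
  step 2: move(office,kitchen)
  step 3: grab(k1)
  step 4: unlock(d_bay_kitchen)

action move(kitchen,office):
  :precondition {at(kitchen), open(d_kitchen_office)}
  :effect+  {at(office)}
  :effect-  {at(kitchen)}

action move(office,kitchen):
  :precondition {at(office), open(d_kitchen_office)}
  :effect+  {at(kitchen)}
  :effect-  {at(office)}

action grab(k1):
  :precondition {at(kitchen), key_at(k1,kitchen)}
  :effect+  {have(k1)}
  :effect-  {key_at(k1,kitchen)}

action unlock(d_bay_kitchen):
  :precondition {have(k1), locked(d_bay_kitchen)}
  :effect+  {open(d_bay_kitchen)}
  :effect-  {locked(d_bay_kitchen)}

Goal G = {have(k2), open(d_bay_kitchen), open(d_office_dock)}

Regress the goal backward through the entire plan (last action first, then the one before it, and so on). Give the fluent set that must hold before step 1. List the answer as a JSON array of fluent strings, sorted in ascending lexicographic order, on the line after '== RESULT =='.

Work backward from the goal:
  through step 4 (unlock(d_bay_kitchen)): drop {open(d_bay_kitchen)}, keep {have(k2), open(d_office_dock)}, require {have(k1), locked(d_bay_kitchen)}
    → {have(k1), have(k2), locked(d_bay_kitchen), open(d_office_dock)}
  through step 3 (grab(k1)): drop {have(k1)}, keep {have(k2), locked(d_bay_kitchen), open(d_office_dock)}, require {at(kitchen), key_at(k1,kitchen)}
    → {at(kitchen), have(k2), key_at(k1,kitchen), locked(d_bay_kitchen), open(d_office_dock)}
  through step 2 (move(office,kitchen)): drop {at(kitchen)}, keep {have(k2), key_at(k1,kitchen), locked(d_bay_kitchen), open(d_office_dock)}, require {at(office), open(d_kitchen_office)}
    → {at(office), have(k2), key_at(k1,kitchen), locked(d_bay_kitchen), open(d_kitchen_office), open(d_office_dock)}
  through step 1 (move(kitchen,office)): drop {at(office)}, keep {have(k2), key_at(k1,kitchen), locked(d_bay_kitchen), open(d_kitchen_office), open(d_office_dock)}, require {at(kitchen), open(d_kitchen_office)}
    → {at(kitchen), have(k2), key_at(k1,kitchen), locked(d_bay_kitchen), open(d_kitchen_office), open(d_office_dock)}

== RESULT ==
["at(kitchen)", "have(k2)", "key_at(k1,kitchen)", "locked(d_bay_kitchen)", "open(d_kitchen_office)", "open(d_office_dock)"]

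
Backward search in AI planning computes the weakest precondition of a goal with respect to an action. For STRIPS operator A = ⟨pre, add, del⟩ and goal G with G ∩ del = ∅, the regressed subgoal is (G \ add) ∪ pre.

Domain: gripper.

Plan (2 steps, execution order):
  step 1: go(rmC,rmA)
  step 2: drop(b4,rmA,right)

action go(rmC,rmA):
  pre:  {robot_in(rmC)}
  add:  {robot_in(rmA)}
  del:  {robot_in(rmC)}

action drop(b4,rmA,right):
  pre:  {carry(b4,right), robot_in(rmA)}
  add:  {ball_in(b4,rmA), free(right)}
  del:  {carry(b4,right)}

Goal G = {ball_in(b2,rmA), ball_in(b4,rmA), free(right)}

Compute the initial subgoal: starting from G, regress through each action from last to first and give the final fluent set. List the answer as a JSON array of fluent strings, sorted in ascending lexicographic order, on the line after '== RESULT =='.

Regress step by step:
  through step 2 (drop(b4,rmA,right)): drop {ball_in(b4,rmA), free(right)}, keep {ball_in(b2,rmA)}, require {carry(b4,right), robot_in(rmA)}
    → {ball_in(b2,rmA), carry(b4,right), robot_in(rmA)}
  through step 1 (go(rmC,rmA)): drop {robot_in(rmA)}, keep {ball_in(b2,rmA), carry(b4,right)}, require {robot_in(rmC)}
    → {ball_in(b2,rmA), carry(b4,right), robot_in(rmC)}

== RESULT ==
["ball_in(b2,rmA)", "carry(b4,right)", "robot_in(rmC)"]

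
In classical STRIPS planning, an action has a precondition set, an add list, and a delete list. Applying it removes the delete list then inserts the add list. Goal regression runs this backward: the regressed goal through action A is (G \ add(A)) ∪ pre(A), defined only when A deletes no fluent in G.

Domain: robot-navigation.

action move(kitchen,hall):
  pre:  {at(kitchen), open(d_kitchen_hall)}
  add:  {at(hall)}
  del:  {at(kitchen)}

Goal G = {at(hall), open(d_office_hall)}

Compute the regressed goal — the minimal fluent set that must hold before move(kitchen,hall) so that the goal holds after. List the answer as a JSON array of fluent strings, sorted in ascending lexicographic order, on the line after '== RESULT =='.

Regress:
  G ∩ del = {}  (empty — regression defined)
  G \ add = {at(hall), open(d_office_hall)} \ {at(hall)} = {open(d_office_hall)}
  ∪ pre   = {open(d_office_hall)} ∪ {at(kitchen), open(d_kitchen_hall)}
          = {at(kitchen), open(d_kitchen_hall), open(d_office_hall)}

== RESULT ==
["at(kitchen)", "open(d_kitchen_hall)", "open(d_office_hall)"]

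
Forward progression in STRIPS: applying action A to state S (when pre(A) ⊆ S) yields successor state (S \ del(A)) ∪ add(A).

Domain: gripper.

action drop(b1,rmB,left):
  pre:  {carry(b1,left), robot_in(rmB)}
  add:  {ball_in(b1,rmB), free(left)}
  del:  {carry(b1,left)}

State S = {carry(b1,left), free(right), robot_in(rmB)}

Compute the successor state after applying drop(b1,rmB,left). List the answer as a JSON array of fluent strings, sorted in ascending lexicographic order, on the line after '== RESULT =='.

Compute (S \ del) ∪ add:
  pre ⊆ S: {carry(b1,left), robot_in(rmB)} ⊆ S  — applicable
  S \ del = {free(right), robot_in(rmB)}
  ∪ add   = {ball_in(b1,rmB), free(left), free(right), robot_in(rmB)}

== RESULT ==
["ball_in(b1,rmB)", "free(left)", "free(right)", "robot_in(rmB)"]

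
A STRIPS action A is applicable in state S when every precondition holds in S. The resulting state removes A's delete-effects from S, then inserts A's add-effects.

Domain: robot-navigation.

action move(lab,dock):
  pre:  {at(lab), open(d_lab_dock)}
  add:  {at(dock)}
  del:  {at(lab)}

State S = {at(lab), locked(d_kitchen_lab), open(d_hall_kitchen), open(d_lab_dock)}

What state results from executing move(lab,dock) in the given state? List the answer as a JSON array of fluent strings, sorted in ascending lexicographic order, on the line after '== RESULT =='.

Compute (S \ del) ∪ add:
  pre ⊆ S: {at(lab), open(d_lab_dock)} ⊆ S  — applicable
  S \ del = {locked(d_kitchen_lab), open(d_hall_kitchen), open(d_lab_dock)}
  ∪ add   = {at(dock), locked(d_kitchen_lab), open(d_hall_kitchen), open(d_lab_dock)}

== RESULT ==
["at(dock)", "locked(d_kitchen_lab)", "open(d_hall_kitchen)", "open(d_lab_dock)"]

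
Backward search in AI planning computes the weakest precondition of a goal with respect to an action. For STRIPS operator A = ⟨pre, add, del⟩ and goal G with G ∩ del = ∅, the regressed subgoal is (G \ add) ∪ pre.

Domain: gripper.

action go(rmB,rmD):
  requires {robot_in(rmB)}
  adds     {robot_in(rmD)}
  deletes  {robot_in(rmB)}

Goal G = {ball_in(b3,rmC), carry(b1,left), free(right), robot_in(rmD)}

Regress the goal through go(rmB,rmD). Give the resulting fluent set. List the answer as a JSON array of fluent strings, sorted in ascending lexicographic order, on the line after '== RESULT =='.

Regress:
  G ∩ del = {}  (empty — regression defined)
  G \ add = {ball_in(b3,rmC), carry(b1,left), free(right), robot_in(rmD)} \ {robot_in(rmD)} = {ball_in(b3,rmC), carry(b1,left), free(right)}
  ∪ pre   = {ball_in(b3,rmC), carry(b1,left), free(right)} ∪ {robot_in(rmB)}
          = {ball_in(b3,rmC), carry(b1,left), free(right), robot_in(rmB)}

== RESULT ==
["ball_in(b3,rmC)", "carry(b1,left)", "free(right)", "robot_in(rmB)"]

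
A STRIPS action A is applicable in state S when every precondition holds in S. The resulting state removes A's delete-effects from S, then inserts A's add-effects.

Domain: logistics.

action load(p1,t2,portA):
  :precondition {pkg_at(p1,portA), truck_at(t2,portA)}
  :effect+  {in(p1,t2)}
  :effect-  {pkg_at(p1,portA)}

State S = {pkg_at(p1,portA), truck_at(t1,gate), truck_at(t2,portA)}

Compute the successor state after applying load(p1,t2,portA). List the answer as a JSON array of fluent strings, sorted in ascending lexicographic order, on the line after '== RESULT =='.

Progress:
  pre ⊆ S: {pkg_at(p1,portA), truck_at(t2,portA)} ⊆ S  — applicable
  S \ del = {truck_at(t1,gate), truck_at(t2,portA)}
  ∪ add   = {in(p1,t2), truck_at(t1,gate), truck_at(t2,portA)}

== RESULT ==
["in(p1,t2)", "truck_at(t1,gate)", "truck_at(t2,portA)"]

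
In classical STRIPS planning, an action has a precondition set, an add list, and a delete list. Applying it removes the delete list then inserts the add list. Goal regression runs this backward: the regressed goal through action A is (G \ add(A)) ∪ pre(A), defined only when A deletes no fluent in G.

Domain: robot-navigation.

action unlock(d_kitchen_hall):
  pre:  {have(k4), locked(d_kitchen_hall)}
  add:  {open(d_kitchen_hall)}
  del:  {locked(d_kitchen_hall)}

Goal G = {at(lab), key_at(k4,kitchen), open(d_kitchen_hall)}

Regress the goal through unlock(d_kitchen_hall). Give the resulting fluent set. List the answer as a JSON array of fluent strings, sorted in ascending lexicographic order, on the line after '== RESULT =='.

Regress:
  G ∩ del = {}  (empty — regression defined)
  G \ add = {at(lab), key_at(k4,kitchen), open(d_kitchen_hall)} \ {open(d_kitchen_hall)} = {at(lab), key_at(k4,kitchen)}
  ∪ pre   = {at(lab), key_at(k4,kitchen)} ∪ {have(k4), locked(d_kitchen_hall)}
          = {at(lab), have(k4), key_at(k4,kitchen), locked(d_kitchen_hall)}

== RESULT ==
["at(lab)", "have(k4)", "key_at(k4,kitchen)", "locked(d_kitchen_hall)"]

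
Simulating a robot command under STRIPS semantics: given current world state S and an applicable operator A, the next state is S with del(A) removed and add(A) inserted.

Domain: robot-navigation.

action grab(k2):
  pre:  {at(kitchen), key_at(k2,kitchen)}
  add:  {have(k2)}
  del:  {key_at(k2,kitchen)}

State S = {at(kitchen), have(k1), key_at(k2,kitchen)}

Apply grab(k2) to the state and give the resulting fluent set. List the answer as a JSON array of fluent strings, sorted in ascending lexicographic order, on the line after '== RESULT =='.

Progress:
  pre ⊆ S: {at(kitchen), key_at(k2,kitchen)} ⊆ S  — applicable
  S \ del = {at(kitchen), have(k1)}
  ∪ add   = {at(kitchen), have(k1), have(k2)}

== RESULT ==
["at(kitchen)", "have(k1)", "have(k2)"]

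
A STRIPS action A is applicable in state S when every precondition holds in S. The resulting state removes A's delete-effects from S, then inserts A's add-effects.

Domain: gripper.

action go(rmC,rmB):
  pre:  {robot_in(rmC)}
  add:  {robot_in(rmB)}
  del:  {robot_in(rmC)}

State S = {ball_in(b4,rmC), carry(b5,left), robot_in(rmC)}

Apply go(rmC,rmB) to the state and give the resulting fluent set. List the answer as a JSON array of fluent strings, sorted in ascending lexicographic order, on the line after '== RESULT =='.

Progress:
  pre ⊆ S: {robot_in(rmC)} ⊆ S  — applicable
  S \ del = {ball_in(b4,rmC), carry(b5,left)}
  ∪ add   = {ball_in(b4,rmC), carry(b5,left), robot_in(rmB)}

== RESULT ==
["ball_in(b4,rmC)", "carry(b5,left)", "robot_in(rmB)"]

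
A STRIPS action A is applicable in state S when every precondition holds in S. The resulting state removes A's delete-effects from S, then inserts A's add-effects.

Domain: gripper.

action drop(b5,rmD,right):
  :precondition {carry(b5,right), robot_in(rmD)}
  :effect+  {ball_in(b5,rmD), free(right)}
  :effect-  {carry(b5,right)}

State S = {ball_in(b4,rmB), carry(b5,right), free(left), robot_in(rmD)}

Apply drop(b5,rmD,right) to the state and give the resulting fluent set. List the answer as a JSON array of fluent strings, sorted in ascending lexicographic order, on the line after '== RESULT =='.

Compute (S \ del) ∪ add:
  pre ⊆ S: {carry(b5,right), robot_in(rmD)} ⊆ S  — applicable
  S \ del = {ball_in(b4,rmB), free(left), robot_in(rmD)}
  ∪ add   = {ball_in(b4,rmB), ball_in(b5,rmD), free(left), free(right), robot_in(rmD)}

== RESULT ==
["ball_in(b4,rmB)", "ball_in(b5,rmD)", "free(left)", "free(right)", "robot_in(rmD)"]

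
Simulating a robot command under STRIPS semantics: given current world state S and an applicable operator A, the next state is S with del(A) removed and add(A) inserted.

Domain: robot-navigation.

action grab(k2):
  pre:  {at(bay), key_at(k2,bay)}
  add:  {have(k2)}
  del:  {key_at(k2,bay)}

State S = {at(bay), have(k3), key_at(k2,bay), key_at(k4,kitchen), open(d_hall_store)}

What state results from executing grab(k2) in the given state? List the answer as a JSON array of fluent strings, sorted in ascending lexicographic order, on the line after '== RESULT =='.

Compute (S \ del) ∪ add:
  pre ⊆ S: {at(bay), key_at(k2,bay)} ⊆ S  — applicable
  S \ del = {at(bay), have(k3), key_at(k4,kitchen), open(d_hall_store)}
  ∪ add   = {at(bay), have(k2), have(k3), key_at(k4,kitchen), open(d_hall_store)}

== RESULT ==
["at(bay)", "have(k2)", "have(k3)", "key_at(k4,kitchen)", "open(d_hall_store)"]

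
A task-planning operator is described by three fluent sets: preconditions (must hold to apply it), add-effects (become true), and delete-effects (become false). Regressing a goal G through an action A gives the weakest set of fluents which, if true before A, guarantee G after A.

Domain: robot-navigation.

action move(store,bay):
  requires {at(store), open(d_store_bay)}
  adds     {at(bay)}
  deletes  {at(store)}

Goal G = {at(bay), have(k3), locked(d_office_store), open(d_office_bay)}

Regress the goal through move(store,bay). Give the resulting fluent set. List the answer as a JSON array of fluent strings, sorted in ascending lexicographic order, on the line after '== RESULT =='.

Regress:
  G ∩ del = {}  (empty — regression defined)
  G \ add = {at(bay), have(k3), locked(d_office_store), open(d_office_bay)} \ {at(bay)} = {have(k3), locked(d_office_store), open(d_office_bay)}
  ∪ pre   = {have(k3), locked(d_office_store), open(d_office_bay)} ∪ {at(store), open(d_store_bay)}
          = {at(store), have(k3), locked(d_office_store), open(d_office_bay), open(d_store_bay)}

== RESULT ==
["at(store)", "have(k3)", "locked(d_office_store)", "open(d_office_bay)", "open(d_store_bay)"]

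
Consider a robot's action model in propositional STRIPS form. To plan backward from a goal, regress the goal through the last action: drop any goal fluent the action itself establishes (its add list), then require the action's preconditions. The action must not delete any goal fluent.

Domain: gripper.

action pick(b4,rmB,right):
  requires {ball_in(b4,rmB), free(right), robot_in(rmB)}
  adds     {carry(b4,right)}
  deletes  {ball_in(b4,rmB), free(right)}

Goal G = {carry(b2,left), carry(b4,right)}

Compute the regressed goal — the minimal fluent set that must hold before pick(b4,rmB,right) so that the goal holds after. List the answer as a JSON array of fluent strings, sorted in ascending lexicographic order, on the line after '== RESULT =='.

Compute (G \ add) ∪ pre:
  G ∩ del = {}  (empty — regression defined)
  G \ add = {carry(b2,left), carry(b4,right)} \ {carry(b4,right)} = {carry(b2,left)}
  ∪ pre   = {carry(b2,left)} ∪ {ball_in(b4,rmB), free(right), robot_in(rmB)}
          = {ball_in(b4,rmB), carry(b2,left), free(right), robot_in(rmB)}

== RESULT ==
["ball_in(b4,rmB)", "carry(b2,left)", "free(right)", "robot_in(rmB)"]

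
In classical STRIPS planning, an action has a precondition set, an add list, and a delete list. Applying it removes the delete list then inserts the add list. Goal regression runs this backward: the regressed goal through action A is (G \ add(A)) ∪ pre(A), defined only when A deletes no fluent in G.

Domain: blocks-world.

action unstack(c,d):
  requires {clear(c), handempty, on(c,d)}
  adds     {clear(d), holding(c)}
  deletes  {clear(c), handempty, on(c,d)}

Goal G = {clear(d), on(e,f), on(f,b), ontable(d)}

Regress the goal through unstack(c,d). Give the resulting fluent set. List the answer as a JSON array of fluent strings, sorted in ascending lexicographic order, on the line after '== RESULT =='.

Regress:
  G ∩ del = {}  (empty — regression defined)
  G \ add = {clear(d), on(e,f), on(f,b), ontable(d)} \ {clear(d), holding(c)} = {on(e,f), on(f,b), ontable(d)}
  ∪ pre   = {on(e,f), on(f,b), ontable(d)} ∪ {clear(c), handempty, on(c,d)}
          = {clear(c), handempty, on(c,d), on(e,f), on(f,b), ontable(d)}

== RESULT ==
["clear(c)", "handempty", "on(c,d)", "on(e,f)", "on(f,b)", "ontable(d)"]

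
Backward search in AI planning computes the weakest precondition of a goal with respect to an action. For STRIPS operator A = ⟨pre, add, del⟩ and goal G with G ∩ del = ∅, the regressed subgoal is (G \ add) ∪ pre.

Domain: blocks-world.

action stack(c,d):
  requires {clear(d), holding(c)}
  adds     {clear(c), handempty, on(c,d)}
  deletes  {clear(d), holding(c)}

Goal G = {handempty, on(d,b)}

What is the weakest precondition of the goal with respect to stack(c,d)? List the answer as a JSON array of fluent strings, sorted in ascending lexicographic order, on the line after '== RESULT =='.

Compute (G \ add) ∪ pre:
  G ∩ del = {}  (empty — regression defined)
  G \ add = {handempty, on(d,b)} \ {clear(c), handempty, on(c,d)} = {on(d,b)}
  ∪ pre   = {on(d,b)} ∪ {clear(d), holding(c)}
          = {clear(d), holding(c), on(d,b)}

== RESULT ==
["clear(d)", "holding(c)", "on(d,b)"]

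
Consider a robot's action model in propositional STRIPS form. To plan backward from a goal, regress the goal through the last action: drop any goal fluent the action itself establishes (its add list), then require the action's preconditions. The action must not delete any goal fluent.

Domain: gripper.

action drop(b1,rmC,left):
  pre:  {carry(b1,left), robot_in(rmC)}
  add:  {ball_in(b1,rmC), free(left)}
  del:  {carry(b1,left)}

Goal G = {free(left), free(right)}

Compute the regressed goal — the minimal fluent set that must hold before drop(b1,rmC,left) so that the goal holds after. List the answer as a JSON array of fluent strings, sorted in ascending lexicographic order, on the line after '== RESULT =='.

Compute (G \ add) ∪ pre:
  G ∩ del = {}  (empty — regression defined)
  G \ add = {free(left), free(right)} \ {ball_in(b1,rmC), free(left)} = {free(right)}
  ∪ pre   = {free(right)} ∪ {carry(b1,left), robot_in(rmC)}
          = {carry(b1,left), free(right), robot_in(rmC)}

== RESULT ==
["carry(b1,left)", "free(right)", "robot_in(rmC)"]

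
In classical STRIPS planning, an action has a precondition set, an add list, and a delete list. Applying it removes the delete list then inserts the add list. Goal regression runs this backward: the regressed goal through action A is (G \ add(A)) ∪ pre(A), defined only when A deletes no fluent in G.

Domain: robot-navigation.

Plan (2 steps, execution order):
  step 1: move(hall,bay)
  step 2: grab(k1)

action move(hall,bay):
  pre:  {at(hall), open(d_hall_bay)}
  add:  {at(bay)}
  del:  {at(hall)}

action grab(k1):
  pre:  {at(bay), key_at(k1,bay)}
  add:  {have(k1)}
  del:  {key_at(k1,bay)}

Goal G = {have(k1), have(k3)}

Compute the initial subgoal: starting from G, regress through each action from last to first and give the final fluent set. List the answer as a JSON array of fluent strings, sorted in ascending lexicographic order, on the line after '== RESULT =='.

Regress step by step:
  through step 2 (grab(k1)): drop {have(k1)}, keep {have(k3)}, require {at(bay), key_at(k1,bay)}
    → {at(bay), have(k3), key_at(k1,bay)}
  through step 1 (move(hall,bay)): drop {at(bay)}, keep {have(k3), key_at(k1,bay)}, require {at(hall), open(d_hall_bay)}
    → {at(hall), have(k3), key_at(k1,bay), open(d_hall_bay)}

== RESULT ==
["at(hall)", "have(k3)", "key_at(k1,bay)", "open(d_hall_bay)"]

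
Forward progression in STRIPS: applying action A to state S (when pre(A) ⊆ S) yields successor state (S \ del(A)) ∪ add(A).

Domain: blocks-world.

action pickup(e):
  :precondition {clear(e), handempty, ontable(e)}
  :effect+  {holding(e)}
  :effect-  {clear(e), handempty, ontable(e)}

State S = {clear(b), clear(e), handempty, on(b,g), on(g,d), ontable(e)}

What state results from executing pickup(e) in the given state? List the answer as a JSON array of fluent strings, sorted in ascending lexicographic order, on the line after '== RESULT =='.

Compute (S \ del) ∪ add:
  pre ⊆ S: {clear(e), handempty, ontable(e)} ⊆ S  — applicable
  S \ del = {clear(b), on(b,g), on(g,d)}
  ∪ add   = {clear(b), holding(e), on(b,g), on(g,d)}

== RESULT ==
["clear(b)", "holding(e)", "on(b,g)", "on(g,d)"]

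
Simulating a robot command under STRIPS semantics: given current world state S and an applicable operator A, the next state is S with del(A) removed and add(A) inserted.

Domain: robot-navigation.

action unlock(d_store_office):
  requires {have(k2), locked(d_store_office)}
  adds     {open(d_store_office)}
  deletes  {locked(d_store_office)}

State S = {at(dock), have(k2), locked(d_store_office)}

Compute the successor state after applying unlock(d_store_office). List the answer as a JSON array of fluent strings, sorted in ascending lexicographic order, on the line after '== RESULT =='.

Compute (S \ del) ∪ add:
  pre ⊆ S: {have(k2), locked(d_store_office)} ⊆ S  — applicable
  S \ del = {at(dock), have(k2)}
  ∪ add   = {at(dock), have(k2), open(d_store_office)}

== RESULT ==
["at(dock)", "have(k2)", "open(d_store_office)"]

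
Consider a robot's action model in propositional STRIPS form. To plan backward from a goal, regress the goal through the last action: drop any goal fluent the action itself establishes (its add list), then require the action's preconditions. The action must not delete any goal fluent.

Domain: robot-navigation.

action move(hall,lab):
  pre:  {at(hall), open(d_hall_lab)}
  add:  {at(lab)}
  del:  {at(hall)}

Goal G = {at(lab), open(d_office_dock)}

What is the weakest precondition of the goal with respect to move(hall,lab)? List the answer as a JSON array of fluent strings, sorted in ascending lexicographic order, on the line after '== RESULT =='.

Compute (G \ add) ∪ pre:
  G ∩ del = {}  (empty — regression defined)
  G \ add = {at(lab), open(d_office_dock)} \ {at(lab)} = {open(d_office_dock)}
  ∪ pre   = {open(d_office_dock)} ∪ {at(hall), open(d_hall_lab)}
          = {at(hall), open(d_hall_lab), open(d_office_dock)}

== RESULT ==
["at(hall)", "open(d_hall_lab)", "open(d_office_dock)"]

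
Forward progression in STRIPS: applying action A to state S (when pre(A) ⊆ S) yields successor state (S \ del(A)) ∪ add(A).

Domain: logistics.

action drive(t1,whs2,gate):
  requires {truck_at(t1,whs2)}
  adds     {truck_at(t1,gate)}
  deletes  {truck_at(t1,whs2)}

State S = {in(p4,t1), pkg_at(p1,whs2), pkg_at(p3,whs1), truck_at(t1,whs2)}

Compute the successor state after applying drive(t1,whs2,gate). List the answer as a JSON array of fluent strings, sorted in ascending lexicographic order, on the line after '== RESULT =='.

Compute (S \ del) ∪ add:
  pre ⊆ S: {truck_at(t1,whs2)} ⊆ S  — applicable
  S \ del = {in(p4,t1), pkg_at(p1,whs2), pkg_at(p3,whs1)}
  ∪ add   = {in(p4,t1), pkg_at(p1,whs2), pkg_at(p3,whs1), truck_at(t1,gate)}

== RESULT ==
["in(p4,t1)", "pkg_at(p1,whs2)", "pkg_at(p3,whs1)", "truck_at(t1,gate)"]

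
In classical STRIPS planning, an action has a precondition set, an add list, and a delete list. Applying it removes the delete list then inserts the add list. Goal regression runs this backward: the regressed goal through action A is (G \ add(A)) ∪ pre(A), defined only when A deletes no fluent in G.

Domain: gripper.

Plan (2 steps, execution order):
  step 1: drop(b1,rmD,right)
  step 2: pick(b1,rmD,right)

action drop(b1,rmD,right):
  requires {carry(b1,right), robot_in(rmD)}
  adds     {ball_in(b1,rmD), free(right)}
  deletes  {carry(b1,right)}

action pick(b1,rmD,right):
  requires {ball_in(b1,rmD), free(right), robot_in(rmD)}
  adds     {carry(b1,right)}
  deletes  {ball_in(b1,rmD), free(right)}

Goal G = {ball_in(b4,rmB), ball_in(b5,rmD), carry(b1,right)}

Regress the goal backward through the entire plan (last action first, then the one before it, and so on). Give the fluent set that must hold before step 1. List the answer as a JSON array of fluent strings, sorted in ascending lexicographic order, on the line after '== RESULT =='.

Work backward from the goal:
  through step 2 (pick(b1,rmD,right)): drop {carry(b1,right)}, keep {ball_in(b4,rmB), ball_in(b5,rmD)}, require {ball_in(b1,rmD), free(right), robot_in(rmD)}
    → {ball_in(b1,rmD), ball_in(b4,rmB), ball_in(b5,rmD), free(right), robot_in(rmD)}
  through step 1 (drop(b1,rmD,right)): drop {ball_in(b1,rmD), free(right)}, keep {ball_in(b4,rmB), ball_in(b5,rmD), robot_in(rmD)}, require {carry(b1,right), robot_in(rmD)}
    → {ball_in(b4,rmB), ball_in(b5,rmD), carry(b1,right), robot_in(rmD)}

== RESULT ==
["ball_in(b4,rmB)", "ball_in(b5,rmD)", "carry(b1,right)", "robot_in(rmD)"]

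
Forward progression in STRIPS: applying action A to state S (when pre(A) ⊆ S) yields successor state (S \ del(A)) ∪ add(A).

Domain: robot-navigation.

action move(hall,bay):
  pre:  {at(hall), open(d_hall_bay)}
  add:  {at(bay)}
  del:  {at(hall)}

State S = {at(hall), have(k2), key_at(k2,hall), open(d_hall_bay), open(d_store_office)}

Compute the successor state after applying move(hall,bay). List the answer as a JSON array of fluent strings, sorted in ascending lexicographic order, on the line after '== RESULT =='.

Compute (S \ del) ∪ add:
  pre ⊆ S: {at(hall), open(d_hall_bay)} ⊆ S  — applicable
  S \ del = {have(k2), key_at(k2,hall), open(d_hall_bay), open(d_store_office)}
  ∪ add   = {at(bay), have(k2), key_at(k2,hall), open(d_hall_bay), open(d_store_office)}

== RESULT ==
["at(bay)", "have(k2)", "key_at(k2,hall)", "open(d_hall_bay)", "open(d_store_office)"]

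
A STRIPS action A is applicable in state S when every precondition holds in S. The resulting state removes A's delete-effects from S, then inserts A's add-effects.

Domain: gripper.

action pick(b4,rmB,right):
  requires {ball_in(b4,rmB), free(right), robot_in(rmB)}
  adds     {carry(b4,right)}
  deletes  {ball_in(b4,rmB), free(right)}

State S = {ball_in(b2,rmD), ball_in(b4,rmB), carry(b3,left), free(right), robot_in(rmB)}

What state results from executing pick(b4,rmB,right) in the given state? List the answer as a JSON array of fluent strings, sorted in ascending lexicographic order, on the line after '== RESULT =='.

Compute (S \ del) ∪ add:
  pre ⊆ S: {ball_in(b4,rmB), free(right), robot_in(rmB)} ⊆ S  — applicable
  S \ del = {ball_in(b2,rmD), carry(b3,left), robot_in(rmB)}
  ∪ add   = {ball_in(b2,rmD), carry(b3,left), carry(b4,right), robot_in(rmB)}

== RESULT ==
["ball_in(b2,rmD)", "carry(b3,left)", "carry(b4,right)", "robot_in(rmB)"]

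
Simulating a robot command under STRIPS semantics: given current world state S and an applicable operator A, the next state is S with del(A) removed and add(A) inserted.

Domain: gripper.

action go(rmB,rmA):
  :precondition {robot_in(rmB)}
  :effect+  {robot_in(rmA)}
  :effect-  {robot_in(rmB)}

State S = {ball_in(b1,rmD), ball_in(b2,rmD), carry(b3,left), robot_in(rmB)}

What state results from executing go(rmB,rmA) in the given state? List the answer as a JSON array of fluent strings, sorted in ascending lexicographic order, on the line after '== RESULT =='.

Progress:
  pre ⊆ S: {robot_in(rmB)} ⊆ S  — applicable
  S \ del = {ball_in(b1,rmD), ball_in(b2,rmD), carry(b3,left)}
  ∪ add   = {ball_in(b1,rmD), ball_in(b2,rmD), carry(b3,left), robot_in(rmA)}

== RESULT ==
["ball_in(b1,rmD)", "ball_in(b2,rmD)", "carry(b3,left)", "robot_in(rmA)"]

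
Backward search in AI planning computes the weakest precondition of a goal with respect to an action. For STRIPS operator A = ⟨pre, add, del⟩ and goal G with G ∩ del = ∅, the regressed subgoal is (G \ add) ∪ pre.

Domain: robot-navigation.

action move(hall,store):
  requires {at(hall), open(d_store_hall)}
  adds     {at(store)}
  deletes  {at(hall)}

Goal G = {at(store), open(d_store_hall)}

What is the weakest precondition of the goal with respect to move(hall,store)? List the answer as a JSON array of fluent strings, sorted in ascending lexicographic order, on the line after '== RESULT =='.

Regress:
  G ∩ del = {}  (empty — regression defined)
  G \ add = {at(store), open(d_store_hall)} \ {at(store)} = {open(d_store_hall)}
  ∪ pre   = {open(d_store_hall)} ∪ {at(hall), open(d_store_hall)}
          = {at(hall), open(d_store_hall)}

== RESULT ==
["at(hall)", "open(d_store_hall)"]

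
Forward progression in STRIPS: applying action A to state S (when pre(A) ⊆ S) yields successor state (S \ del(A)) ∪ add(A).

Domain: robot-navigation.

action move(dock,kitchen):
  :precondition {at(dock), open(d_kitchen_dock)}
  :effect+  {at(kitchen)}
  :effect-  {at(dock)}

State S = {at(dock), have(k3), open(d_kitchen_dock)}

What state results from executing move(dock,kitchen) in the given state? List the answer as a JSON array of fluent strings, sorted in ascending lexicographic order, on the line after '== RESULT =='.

Compute (S \ del) ∪ add:
  pre ⊆ S: {at(dock), open(d_kitchen_dock)} ⊆ S  — applicable
  S \ del = {have(k3), open(d_kitchen_dock)}
  ∪ add   = {at(kitchen), have(k3), open(d_kitchen_dock)}

== RESULT ==
["at(kitchen)", "have(k3)", "open(d_kitchen_dock)"]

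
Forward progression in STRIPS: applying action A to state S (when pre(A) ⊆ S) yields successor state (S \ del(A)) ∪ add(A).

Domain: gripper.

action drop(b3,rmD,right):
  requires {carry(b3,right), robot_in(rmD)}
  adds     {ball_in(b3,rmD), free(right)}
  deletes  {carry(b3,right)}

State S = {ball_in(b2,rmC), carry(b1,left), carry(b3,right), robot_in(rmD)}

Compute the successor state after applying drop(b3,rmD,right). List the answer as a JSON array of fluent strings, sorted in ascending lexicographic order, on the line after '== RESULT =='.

Progress:
  pre ⊆ S: {carry(b3,right), robot_in(rmD)} ⊆ S  — applicable
  S \ del = {ball_in(b2,rmC), carry(b1,left), robot_in(rmD)}
  ∪ add   = {ball_in(b2,rmC), ball_in(b3,rmD), carry(b1,left), free(right), robot_in(rmD)}

== RESULT ==
["ball_in(b2,rmC)", "ball_in(b3,rmD)", "carry(b1,left)", "free(right)", "robot_in(rmD)"]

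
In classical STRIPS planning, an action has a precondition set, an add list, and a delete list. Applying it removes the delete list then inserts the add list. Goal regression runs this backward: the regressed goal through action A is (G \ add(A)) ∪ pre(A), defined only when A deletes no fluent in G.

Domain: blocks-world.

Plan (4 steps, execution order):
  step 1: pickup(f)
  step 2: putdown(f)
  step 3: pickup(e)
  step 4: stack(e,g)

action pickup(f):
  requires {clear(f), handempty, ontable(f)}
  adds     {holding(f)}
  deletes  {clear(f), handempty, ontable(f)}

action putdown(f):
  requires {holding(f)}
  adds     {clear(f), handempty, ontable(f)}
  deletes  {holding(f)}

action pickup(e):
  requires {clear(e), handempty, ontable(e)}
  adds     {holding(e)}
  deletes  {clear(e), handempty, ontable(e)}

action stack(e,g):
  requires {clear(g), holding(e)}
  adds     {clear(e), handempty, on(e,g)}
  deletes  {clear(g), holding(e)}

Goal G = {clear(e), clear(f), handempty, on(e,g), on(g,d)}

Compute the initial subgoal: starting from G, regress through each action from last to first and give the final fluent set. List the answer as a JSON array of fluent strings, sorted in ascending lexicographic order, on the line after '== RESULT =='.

Regress step by step:
  through step 4 (stack(e,g)): drop {clear(e), handempty, on(e,g)}, keep {clear(f), on(g,d)}, require {clear(g), holding(e)}
    → {clear(f), clear(g), holding(e), on(g,d)}
  through step 3 (pickup(e)): drop {holding(e)}, keep {clear(f), clear(g), on(g,d)}, require {clear(e), handempty, ontable(e)}
    → {clear(e), clear(f), clear(g), handempty, on(g,d), ontable(e)}
  through step 2 (putdown(f)): drop {clear(f), handempty}, keep {clear(e), clear(g), on(g,d), ontable(e)}, require {holding(f)}
    → {clear(e), clear(g), holding(f), on(g,d), ontable(e)}
  through step 1 (pickup(f)): drop {holding(f)}, keep {clear(e), clear(g), on(g,d), ontable(e)}, require {clear(f), handempty, ontable(f)}
    → {clear(e), clear(f), clear(g), handempty, on(g,d), ontable(e), ontable(f)}

== RESULT ==
["clear(e)", "clear(f)", "clear(g)", "handempty", "on(g,d)", "ontable(e)", "ontable(f)"]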